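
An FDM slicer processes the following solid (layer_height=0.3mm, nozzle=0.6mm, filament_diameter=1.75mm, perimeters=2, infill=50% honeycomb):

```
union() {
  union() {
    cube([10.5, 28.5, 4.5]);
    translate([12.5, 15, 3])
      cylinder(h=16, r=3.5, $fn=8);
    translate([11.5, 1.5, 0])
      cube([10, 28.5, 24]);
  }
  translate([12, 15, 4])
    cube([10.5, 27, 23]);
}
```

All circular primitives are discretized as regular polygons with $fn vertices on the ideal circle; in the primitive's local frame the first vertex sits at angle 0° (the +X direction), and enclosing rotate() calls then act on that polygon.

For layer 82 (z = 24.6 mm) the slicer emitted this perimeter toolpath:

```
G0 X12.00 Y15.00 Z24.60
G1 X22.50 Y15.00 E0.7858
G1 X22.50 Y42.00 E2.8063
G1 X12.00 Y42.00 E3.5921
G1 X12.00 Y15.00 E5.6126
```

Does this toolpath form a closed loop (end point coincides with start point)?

Start point (G0): (12.00, 15.00). End point (last G1): the path returns to the start — closed.

yes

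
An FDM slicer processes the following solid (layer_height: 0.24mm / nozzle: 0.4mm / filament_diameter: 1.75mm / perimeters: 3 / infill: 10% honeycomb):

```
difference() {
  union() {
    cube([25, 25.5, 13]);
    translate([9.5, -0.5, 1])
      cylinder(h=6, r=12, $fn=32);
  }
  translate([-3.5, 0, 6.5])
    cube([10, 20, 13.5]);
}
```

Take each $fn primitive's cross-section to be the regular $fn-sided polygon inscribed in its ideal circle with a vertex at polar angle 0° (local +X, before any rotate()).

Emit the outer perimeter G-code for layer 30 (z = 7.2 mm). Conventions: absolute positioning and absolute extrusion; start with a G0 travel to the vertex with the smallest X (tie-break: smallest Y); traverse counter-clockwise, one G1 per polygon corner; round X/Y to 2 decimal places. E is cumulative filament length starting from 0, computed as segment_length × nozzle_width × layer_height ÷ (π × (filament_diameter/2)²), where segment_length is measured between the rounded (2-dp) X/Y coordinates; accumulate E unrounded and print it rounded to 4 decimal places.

G0 X0.00 Y20.00 Z7.20
G1 X6.50 Y20.00 E0.2594
G1 X6.50 Y0.00 E1.0577
G1 X25.00 Y0.00 E1.7960
G1 X25.00 Y25.50 E2.8138
G1 X0.00 Y25.50 E3.8116
G1 X0.00 Y20.00 E4.0311

At z = 7.2 mm: the 25×25.5 cube contributes its full rectangle; the cylinder at (9.5, -0.5) is absent (z outside [1, 7]); Combining (union): only the 25×25.5 cube is present, so the union is just that shape — 1 connected region; the 10×20 cube at (-3.5, 0) contributes its full rectangle; Taking the first minus the rest: starting from that combined region, the 10×20 cube at (-3.5, 0) partially overlaps it — only the 130.00 mm² overlap (of its 200.00 mm²) is removed, clipping the outline — 1 connected region. The outline is a single polygon with 6 vertices. Extrusion per mm of travel: 0.4 × 0.24 / (π × 0.875²) = 0.039912. Accumulating E over each segment gives final E = 4.0311.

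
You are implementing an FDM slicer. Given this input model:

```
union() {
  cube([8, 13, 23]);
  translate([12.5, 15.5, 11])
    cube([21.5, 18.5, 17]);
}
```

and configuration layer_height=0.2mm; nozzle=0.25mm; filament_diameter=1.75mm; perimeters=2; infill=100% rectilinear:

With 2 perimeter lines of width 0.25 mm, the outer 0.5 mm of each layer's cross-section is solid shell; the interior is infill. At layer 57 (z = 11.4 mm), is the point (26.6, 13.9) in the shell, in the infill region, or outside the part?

outside

At z = 11.4 mm: the cube is present — its section is the full 8×13 rectangle; the 21.5×18.5 cube at (12.5, 15.5) contributes its full rectangle; Merging all regions: the 2 present regions are separate (no shared area or edge), so areas and boundary lengths simply add and each stays a separate island — 2 connected regions. Overall, the cross-section has 2 separate islands. The nearest boundary edge runs (34.00, 15.50)→(12.50, 15.50); distance from the point to it = 1.60 mm. The point is not inside any of the regions above, so it lies outside the cross-section (1.60 mm from the nearest boundary).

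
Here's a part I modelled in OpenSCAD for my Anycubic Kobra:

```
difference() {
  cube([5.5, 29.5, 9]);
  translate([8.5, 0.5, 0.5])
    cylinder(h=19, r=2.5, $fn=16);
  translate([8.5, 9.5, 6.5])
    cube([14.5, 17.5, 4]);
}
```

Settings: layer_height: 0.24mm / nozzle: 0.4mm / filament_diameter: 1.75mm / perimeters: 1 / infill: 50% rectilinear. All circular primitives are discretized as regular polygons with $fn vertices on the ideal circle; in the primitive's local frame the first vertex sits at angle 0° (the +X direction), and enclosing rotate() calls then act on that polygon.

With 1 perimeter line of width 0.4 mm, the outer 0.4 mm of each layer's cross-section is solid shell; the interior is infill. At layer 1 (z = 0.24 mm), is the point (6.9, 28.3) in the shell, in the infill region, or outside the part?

At z = 0.24 mm: the cube (footprint 5.5×29.5) is included at this height; the cylinder at (8.5, 0.5) is absent (z outside [0.5, 19.5]); the cube at (8.5, 9.5) is absent (z outside [6.5, 10.5]); After the difference (first − rest): none of the subtracted shapes is present at this height, so the 5.5×29.5 cube is unchanged — 1 connected region. Overall, the cross-section is a single solid region. The nearest boundary edge runs (5.50, 0.00)→(5.50, 29.50); distance from the point to it = 1.40 mm. The point is not inside any of the regions above, so it lies outside the cross-section (1.40 mm from the nearest boundary).

outside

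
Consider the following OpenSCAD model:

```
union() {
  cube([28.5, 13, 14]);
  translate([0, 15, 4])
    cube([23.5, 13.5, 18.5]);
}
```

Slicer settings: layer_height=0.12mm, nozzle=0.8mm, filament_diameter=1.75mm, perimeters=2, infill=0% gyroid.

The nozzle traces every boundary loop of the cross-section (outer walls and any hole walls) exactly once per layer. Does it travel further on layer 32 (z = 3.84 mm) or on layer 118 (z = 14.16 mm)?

Layer 32 (z = 3.84): the cube (footprint 28.5×13) is included at this height (perimeter 83.00 mm); the cube at (0, 15) does not reach this height (z outside [4, 22.5]); Combining (union): only the 28.5×13 cube is present, so the union is just that shape — boundary = 83.00 mm. So its perimeter = 83.00 mm. Layer 118 (z = 14.16): the cube is not intersected at this z (z outside [0, 14]); the cube at (0, 15) (footprint 23.5×13.5) is included at this height (perimeter 74.00 mm); Merging all regions: only the 23.5×13.5 cube at (0, 15) is present, so the union is just that shape — boundary = 74.00 mm. So its perimeter = 74.00 mm. Layer 32 is larger (83.00 vs 74.00 mm).

layer 32 (z = 3.84 mm)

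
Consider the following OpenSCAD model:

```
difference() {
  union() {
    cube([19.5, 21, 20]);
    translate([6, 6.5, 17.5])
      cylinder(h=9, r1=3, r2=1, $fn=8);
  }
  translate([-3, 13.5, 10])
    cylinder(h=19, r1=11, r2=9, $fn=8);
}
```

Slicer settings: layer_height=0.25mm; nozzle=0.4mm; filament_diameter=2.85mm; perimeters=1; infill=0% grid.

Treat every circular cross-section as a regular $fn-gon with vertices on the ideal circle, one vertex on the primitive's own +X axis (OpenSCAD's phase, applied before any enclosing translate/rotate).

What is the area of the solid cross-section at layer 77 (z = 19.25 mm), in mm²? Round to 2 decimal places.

At z = 19.25 mm: the 19.5×21 cube contributes its full rectangle (area 409.50 mm²); the cone at (6, 6.5) contributes a regular 8-gon of circumradius 2.611 (interpolated between r1=3 and r2=1 at t=0.194) (area = (8/2)·2.611²·sin(360°/8) = 19.28 mm²); Combining (union): the cone at (6, 6.5) lies entirely inside the 19.5×21 cube, so the union is just the 19.5×21 cube — area = 409.50 mm²; the cone at (-3, 13.5): at t=0.487 of its height the radius interpolates to r₁+(r₂−r₁)t = 10.026, giving a regular 8-gon of that circumradius (area = (8/2)·10.026²·sin(360°/8) = 284.33 mm²); After the difference (first − rest): starting from that combined region (409.50 mm²), the cone at (-3, 13.5) partially overlaps it — only the 83.75 mm² overlap (of its 284.33 mm²) is removed, clipping the outline — area = 325.75 mm². Overall, the cross-section is a single solid region. Net area = 325.75 mm².

325.75 mm²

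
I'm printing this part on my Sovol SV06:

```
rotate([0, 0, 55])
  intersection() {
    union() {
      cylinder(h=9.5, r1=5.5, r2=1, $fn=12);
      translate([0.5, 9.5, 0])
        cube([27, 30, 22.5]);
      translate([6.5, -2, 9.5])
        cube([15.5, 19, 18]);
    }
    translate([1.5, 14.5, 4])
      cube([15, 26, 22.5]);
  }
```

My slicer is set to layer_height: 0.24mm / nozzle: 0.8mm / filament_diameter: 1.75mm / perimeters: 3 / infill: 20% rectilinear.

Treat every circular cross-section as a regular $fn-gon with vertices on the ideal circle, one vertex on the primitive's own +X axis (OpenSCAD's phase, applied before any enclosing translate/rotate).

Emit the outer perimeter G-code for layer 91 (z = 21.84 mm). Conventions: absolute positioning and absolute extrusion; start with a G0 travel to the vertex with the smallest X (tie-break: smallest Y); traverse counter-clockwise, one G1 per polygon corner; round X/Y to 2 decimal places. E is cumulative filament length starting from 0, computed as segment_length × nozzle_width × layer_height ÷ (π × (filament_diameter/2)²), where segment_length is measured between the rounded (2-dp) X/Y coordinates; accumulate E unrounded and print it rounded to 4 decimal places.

G0 X-31.50 Y23.88 Z21.84
G1 X-11.02 Y9.55 E1.9953
G1 X-2.41 Y21.83 E3.1924
G1 X-22.89 Y36.17 E5.1881
G1 X-31.50 Y23.88 E6.3860

At z = 21.84 mm: the cone does not reach this height (z outside [0, 9.5]); the 27×30 cube at (0.5, 9.5) contributes its full rectangle; the cube at (6.5, -2) is present — its section is the full 15.5×19 rectangle; Merging all regions: the regions partially overlap (shared area 116.25 mm²), so overlapping operands fuse into one piece — 1 connected region; the cube at (1.5, 14.5) is present — its section is the full 15×26 rectangle; Taking the intersection: the 15×26 cube at (1.5, 14.5) partially overlaps that combined region; clipping to the common part keeps 375.00 mm² — 1 connected region; (rotated 55° about Z; rotation is an isometry so areas/perimeters/island counts are preserved). The outline is a single polygon with 4 vertices. Extrusion per mm of travel: 0.8 × 0.24 / (π × 0.875²) = 0.079824. Accumulating E over each segment gives final E = 6.3860.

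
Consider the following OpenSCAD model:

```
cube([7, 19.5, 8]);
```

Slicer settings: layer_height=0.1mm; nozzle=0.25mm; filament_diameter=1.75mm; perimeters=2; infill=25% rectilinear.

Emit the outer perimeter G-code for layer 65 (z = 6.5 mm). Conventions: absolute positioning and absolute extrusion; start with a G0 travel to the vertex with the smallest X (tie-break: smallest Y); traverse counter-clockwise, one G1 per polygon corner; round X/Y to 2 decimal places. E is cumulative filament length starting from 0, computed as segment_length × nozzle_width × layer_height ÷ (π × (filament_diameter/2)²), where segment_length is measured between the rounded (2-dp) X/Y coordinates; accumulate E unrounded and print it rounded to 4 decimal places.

At z = 6.5 mm: the cube is present — its section is the full 7×19.5 rectangle. The outline is a single polygon with 4 vertices. Extrusion per mm of travel: 0.25 × 0.1 / (π × 0.875²) = 0.010394. Accumulating E over each segment gives final E = 0.5509.

G0 X0.00 Y0.00 Z6.50
G1 X7.00 Y0.00 E0.0728
G1 X7.00 Y19.50 E0.2754
G1 X0.00 Y19.50 E0.3482
G1 X0.00 Y0.00 E0.5509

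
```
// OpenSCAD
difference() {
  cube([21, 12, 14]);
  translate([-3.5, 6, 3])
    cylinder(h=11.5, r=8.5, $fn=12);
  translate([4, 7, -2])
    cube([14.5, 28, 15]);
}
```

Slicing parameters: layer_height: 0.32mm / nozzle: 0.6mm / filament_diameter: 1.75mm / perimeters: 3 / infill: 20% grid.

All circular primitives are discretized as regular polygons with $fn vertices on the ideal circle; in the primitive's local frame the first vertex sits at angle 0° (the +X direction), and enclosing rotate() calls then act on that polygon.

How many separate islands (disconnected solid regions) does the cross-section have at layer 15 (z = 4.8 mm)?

At z = 4.8 mm: the cube is present — its section is the full 21×12 rectangle; the r=8.5 cylinder at (-3.5, 6) gives a regular 12-gon of circumradius 8.5 (constant along its height); the cube at (4, 7) is present — its section is the full 14.5×28 rectangle; After the difference (first − rest): starting from the 21×12 cube, the r=8.5 cylinder at (-3.5, 6) partially overlaps it — only the 48.11 mm² overlap (of its 216.75 mm²) is removed, clipping the outline; the 14.5×28 cube at (4, 7) partially overlaps it — only the 71.50 mm² overlap (of its 406.00 mm²) is removed, clipping the outline — 2 connected regions. Overall, the cross-section has 2 separate islands. Island count = 2.

2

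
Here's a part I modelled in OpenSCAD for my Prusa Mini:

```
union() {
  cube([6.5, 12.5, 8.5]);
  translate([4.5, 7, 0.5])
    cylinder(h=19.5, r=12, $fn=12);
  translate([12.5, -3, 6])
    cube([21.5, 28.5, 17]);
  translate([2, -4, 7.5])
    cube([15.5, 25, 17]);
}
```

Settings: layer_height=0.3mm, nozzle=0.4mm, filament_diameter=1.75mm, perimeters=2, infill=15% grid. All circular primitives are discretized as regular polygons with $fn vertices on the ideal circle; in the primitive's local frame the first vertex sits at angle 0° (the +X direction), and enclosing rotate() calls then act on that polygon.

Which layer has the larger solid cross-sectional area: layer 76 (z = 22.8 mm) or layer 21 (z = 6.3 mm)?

Layer 76 (z = 22.8): the cube is absent (z outside [0, 8.5]); the cylinder at (4.5, 7) does not reach this height (z outside [0.5, 20]); the cube at (12.5, -3) (footprint 21.5×28.5) is included at this height (area 612.75 mm²); the cube at (2, -4) (footprint 15.5×25) is included at this height (area 387.50 mm²); Combining (union): the regions partially overlap — summed areas 1000.25 mm² minus the doubly-counted overlap 120.00 mm² gives 880.25 mm² — area = 880.25 mm². So its area = 880.25 mm². Layer 21 (z = 6.3): the cube (footprint 6.5×12.5) is included at this height (area 81.25 mm²); the cylinder at (4.5, 7): section is a regular 12-gon, circumradius r=12 (area = (12/2)·12.000²·sin(360°/12) = 432.00 mm²); the cube at (12.5, -3) (footprint 21.5×28.5) is included at this height (area 612.75 mm²); the cube at (2, -4) does not reach this height (z outside [7.5, 24.5]); Combining (union): the regions partially overlap — summed areas 1126.00 mm² minus the doubly-counted overlap 125.33 mm² gives 1000.67 mm² — area = 1000.67 mm². So its area = 1000.67 mm². Layer 21 is larger (1000.67 vs 880.25 mm²).

layer 21 (z = 6.3 mm)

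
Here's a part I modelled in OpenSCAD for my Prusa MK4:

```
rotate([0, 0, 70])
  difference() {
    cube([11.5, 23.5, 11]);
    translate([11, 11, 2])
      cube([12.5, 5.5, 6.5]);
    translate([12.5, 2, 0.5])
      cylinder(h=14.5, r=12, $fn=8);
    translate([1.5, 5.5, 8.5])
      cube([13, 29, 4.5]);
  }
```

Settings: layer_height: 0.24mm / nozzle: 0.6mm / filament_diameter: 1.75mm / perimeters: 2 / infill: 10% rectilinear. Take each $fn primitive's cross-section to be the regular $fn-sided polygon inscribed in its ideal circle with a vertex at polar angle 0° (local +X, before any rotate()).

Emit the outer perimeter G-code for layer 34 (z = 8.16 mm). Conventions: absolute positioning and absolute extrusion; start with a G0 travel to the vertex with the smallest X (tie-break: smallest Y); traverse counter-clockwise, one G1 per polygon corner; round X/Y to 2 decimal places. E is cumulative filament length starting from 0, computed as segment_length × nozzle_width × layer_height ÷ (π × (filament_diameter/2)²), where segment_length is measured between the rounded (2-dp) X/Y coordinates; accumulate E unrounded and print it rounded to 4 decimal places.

G0 X-22.08 Y8.04 Z8.16
G1 X0.00 Y0.00 E1.4068
G1 X0.45 Y1.25 E1.4863
G1 X-1.71 Y1.15 E1.6158
G1 X-8.48 Y7.36 E2.1658
G1 X-8.81 Y14.91 E2.6182
G1 X-11.74 Y15.98 E2.8050
G1 X-11.57 Y16.45 E2.8349
G1 X-18.15 Y18.84 E3.2540
G1 X-22.08 Y8.04 E3.9421

At z = 8.16 mm: the 11.5×23.5 cube contributes its full rectangle; the cube at (11, 11) is present — its section is the full 12.5×5.5 rectangle; the cylinder at (12.5, 2): section is a regular 8-gon, circumradius r=12; the cube at (1.5, 5.5) does not reach this height (z outside [8.5, 13]); After the difference (first − rest): starting from the 11.5×23.5 cube, the 12.5×5.5 cube at (11, 11) partially overlaps it — only the 2.75 mm² overlap (of its 68.75 mm²) is removed, clipping the outline; the r=12 cylinder at (12.5, 2) partially overlaps it — only the 109.96 mm² overlap (of its 407.29 mm²) is removed, clipping the outline — 1 connected region; (rotated 70° about Z; rotation is an isometry so areas/perimeters/island counts are preserved). The outline is a single polygon with 9 vertices. Extrusion per mm of travel: 0.6 × 0.24 / (π × 0.875²) = 0.059868. Accumulating E over each segment gives final E = 3.9421.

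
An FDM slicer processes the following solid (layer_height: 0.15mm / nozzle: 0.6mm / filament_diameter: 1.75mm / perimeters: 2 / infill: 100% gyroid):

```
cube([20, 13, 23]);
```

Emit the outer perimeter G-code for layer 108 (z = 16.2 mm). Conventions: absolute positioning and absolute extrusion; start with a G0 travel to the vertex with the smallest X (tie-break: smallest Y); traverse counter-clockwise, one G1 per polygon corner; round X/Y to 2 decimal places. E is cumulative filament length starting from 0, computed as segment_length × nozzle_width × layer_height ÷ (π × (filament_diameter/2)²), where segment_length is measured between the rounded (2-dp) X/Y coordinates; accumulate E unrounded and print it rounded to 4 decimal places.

At z = 16.2 mm: the 20×13 cube contributes its full rectangle. The outline is a single polygon with 4 vertices. Extrusion per mm of travel: 0.6 × 0.15 / (π × 0.875²) = 0.037418. Accumulating E over each segment gives final E = 2.4696.

G0 X0.00 Y0.00 Z16.20
G1 X20.00 Y0.00 E0.7484
G1 X20.00 Y13.00 E1.2348
G1 X0.00 Y13.00 E1.9831
G1 X0.00 Y0.00 E2.4696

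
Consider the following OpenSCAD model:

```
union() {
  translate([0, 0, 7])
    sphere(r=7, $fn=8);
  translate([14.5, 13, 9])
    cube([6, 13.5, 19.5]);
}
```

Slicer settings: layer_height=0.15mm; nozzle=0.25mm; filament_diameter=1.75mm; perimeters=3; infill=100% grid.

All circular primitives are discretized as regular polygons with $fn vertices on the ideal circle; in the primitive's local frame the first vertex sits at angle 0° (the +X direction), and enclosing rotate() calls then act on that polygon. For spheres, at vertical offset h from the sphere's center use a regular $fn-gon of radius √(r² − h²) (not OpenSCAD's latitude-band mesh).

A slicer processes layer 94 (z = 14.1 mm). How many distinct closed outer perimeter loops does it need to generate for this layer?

At z = 14.1 mm: the sphere is not intersected at this z (|z−center|=7.100 > r=7); the 6×13.5 cube at (14.5, 13) contributes its full rectangle; Combining (union): only the 6×13.5 cube at (14.5, 13) is present, so the union is just that shape — 1 connected region. The result has 1 disconnected region.

1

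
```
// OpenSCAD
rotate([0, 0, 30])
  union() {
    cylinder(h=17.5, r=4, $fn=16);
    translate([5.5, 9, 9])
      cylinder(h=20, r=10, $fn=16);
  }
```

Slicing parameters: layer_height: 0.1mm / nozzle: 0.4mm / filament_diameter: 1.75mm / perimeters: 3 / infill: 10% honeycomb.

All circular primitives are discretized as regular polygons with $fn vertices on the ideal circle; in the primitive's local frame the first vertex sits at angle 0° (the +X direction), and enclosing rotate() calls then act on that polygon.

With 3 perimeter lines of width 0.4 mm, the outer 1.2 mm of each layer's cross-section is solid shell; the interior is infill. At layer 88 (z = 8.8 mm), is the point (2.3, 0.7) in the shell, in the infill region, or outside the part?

infill

At z = 8.8 mm: the r=4 cylinder contributes a regular 16-gon of circumradius 4; the cylinder at (5.5, 9) is absent (z outside [9, 29]); Taking the union: only the r=4 cylinder is present, so the union is just that shape — 1 connected region; (whole slice rotated 30° about Z — lengths, areas and connectivity unchanged). Overall, the cross-section is a single solid region. Undo the 30° rotation: the query point maps to (2.342, -0.544) in the un-rotated model frame. The nearest boundary edge runs (3.70, -1.53)→(4.00, 0.00); distance from the point to it = 1.52 mm. The point is inside the cross-section and 1.52 mm from the nearest boundary — more than the 1.2 mm shell width (3 × 0.4), so it's in the infill interior.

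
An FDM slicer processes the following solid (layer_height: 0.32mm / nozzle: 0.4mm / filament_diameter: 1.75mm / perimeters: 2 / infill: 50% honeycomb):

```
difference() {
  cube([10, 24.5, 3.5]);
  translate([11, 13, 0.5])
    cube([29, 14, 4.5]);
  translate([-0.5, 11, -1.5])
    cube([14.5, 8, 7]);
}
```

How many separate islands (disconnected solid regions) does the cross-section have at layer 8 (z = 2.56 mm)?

2

At z = 2.56 mm: the 10×24.5 cube contributes its full rectangle; the cube at (11, 13) (footprint 29×14) is included at this height; the cube at (-0.5, 11) (footprint 14.5×8) is included at this height; Subtracting the remaining from the first: starting from the 10×24.5 cube, the 29×14 cube at (11, 13) misses the remaining region (no effect); the 14.5×8 cube at (-0.5, 11) partially overlaps it — only the 80.00 mm² overlap (of its 116.00 mm²) is removed, clipping the outline — 2 connected regions. Overall, the cross-section has 2 separate islands. Island count = 2.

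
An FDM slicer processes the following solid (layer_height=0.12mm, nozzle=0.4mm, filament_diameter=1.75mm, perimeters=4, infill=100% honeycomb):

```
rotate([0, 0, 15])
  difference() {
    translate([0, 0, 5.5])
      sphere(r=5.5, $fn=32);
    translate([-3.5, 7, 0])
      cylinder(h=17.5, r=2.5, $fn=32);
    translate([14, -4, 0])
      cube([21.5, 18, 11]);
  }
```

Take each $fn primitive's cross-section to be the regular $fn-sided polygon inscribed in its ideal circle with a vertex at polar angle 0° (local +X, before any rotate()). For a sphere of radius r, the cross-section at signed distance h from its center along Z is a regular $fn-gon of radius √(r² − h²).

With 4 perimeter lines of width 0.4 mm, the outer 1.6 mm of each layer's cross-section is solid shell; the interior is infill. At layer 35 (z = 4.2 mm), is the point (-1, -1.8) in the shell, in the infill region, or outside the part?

infill

At z = 4.2 mm: the r=5.5 sphere contributes a regular 32-gon of circumradius √(5.5²−1.3²) = 5.344; the r=2.5 cylinder at (-3.5, 7) gives a regular 32-gon of circumradius 2.5 (constant along its height); the cube at (14, -4) is present — its section is the full 21.5×18 rectangle; After the difference (first − rest): starting from the r=5.5 sphere, the r=2.5 cylinder at (-3.5, 7) misses the remaining region (no effect); the 21.5×18 cube at (14, -4) misses the remaining region (no effect) — 1 connected region; (rotated 15° about Z; rotation is an isometry so areas/perimeters/island counts are preserved). Overall, the cross-section is a single solid region. Undo the 15° rotation: the query point maps to (-1.432, -1.480) in the un-rotated model frame. The nearest boundary edge runs (-2.97, -4.44)→(-3.78, -3.78); distance from the point to it = 3.27 mm. The point is inside the cross-section and 3.27 mm from the nearest boundary — more than the 1.6 mm shell width (4 × 0.4), so it's in the infill interior.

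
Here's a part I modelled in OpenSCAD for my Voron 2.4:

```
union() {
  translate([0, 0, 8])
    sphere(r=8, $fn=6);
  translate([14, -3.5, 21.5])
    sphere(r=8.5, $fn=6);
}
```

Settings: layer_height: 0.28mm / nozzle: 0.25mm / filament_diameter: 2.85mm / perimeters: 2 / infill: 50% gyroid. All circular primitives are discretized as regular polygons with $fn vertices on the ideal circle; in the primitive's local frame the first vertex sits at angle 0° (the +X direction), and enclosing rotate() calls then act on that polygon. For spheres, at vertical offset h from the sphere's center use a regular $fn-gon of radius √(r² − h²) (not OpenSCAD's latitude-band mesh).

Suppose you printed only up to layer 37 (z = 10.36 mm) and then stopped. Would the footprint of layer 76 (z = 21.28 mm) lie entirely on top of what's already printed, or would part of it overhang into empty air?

part overhangs

Compare the two slices. At z = 10.36: the r=8 sphere slices to a regular 6-gon of circumradius 7.644 (√(r²−h²) with h=2.36 from center) (area = (6/2)·7.644²·sin(360°/6) = 151.81 mm²); the sphere at (14, -3.5) is not intersected at this z (|z−center|=11.140 > r=8.5); Combining (union): only the r=8 sphere is present, so the union is just that shape — area = 151.81 mm². At z = 21.28: the sphere is not intersected at this z (|z−center|=13.280 > r=8); the r=8.5 sphere at (14, -3.5) slices to a regular 6-gon of circumradius 8.497 (√(r²−h²) with h=0.22 from center) (area = (6/2)·8.497²·sin(360°/6) = 187.59 mm²); Combining (union): only the r=8.5 sphere at (14, -3.5) is present, so the union is just that shape — area = 187.59 mm². Checking containment: at z = 21.28 the cross-section extends beyond the z = 10.36 cross-section by about 187.15 mm².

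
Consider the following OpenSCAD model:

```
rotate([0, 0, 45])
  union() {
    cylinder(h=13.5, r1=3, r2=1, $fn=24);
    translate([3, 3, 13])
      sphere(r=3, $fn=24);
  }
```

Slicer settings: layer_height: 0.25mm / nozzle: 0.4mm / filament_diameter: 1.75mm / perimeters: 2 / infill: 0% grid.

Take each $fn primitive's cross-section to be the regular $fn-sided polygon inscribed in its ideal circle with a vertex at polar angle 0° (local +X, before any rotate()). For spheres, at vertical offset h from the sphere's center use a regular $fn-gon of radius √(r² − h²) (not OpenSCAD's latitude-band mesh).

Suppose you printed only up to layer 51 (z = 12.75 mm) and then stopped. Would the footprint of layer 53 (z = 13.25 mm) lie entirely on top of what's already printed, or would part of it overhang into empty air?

Compare the two slices. At z = 12.75: the cone: at t=0.944 of its height the radius interpolates to r₁+(r₂−r₁)t = 1.111, giving a regular 24-gon of that circumradius (area = (24/2)·1.111²·sin(360°/24) = 3.83 mm²); the r=3 sphere at (3, 3) contributes a regular 24-gon of circumradius √(3²−0.25²) = 2.990 (area = (24/2)·2.990²·sin(360°/24) = 27.76 mm²); Merging all regions: the 2 present regions are separate (no shared area or edge), so areas and boundary lengths simply add and each stays a separate island — area = 31.59 mm²; (whole slice rotated 45° about Z — lengths, areas and connectivity unchanged). At z = 13.25: the cone contributes a regular 24-gon of circumradius 1.037 (interpolated between r1=3 and r2=1 at t=0.981) (area = (24/2)·1.037²·sin(360°/24) = 3.34 mm²); the r=3 sphere at (3, 3) contributes a regular 24-gon of circumradius √(3²−0.25²) = 2.990 (area = (24/2)·2.990²·sin(360°/24) = 27.76 mm²); Combining (union): the 2 present regions are separate (no shared area or edge), so areas and boundary lengths simply add and each stays a separate island — area = 31.10 mm²; (whole slice rotated 45° about Z — lengths, areas and connectivity unchanged). Checking containment: the cross-section at z = 13.25 is a subset of the cross-section at z = 12.75.

entirely on top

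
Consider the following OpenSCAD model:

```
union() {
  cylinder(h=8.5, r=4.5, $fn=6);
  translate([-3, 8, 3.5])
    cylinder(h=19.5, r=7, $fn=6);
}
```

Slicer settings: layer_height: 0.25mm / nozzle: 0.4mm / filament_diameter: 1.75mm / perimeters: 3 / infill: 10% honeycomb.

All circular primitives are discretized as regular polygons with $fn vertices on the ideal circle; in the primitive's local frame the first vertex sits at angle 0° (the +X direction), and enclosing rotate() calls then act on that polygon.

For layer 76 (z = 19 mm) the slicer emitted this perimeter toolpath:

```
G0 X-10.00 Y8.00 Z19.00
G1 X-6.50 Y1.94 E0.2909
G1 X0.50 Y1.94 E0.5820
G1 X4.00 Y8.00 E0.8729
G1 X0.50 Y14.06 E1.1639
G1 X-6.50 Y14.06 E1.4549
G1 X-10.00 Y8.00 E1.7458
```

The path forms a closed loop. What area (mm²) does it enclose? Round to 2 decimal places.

127.26 mm²

Apply the shoelace formula to the sequence of (X, Y) vertices; enclosed area = 127.26 mm².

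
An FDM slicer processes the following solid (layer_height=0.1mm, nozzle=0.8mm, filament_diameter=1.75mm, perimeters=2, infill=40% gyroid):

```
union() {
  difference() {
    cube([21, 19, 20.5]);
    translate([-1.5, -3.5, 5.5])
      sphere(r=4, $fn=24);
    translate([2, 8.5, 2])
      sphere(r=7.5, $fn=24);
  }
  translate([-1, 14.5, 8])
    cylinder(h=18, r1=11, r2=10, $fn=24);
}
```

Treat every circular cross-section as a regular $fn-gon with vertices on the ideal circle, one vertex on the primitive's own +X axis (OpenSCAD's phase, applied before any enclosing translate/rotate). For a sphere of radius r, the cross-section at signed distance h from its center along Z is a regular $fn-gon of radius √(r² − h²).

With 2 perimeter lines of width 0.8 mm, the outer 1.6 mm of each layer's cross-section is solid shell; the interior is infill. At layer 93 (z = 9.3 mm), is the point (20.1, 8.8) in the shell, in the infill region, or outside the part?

shell

At z = 9.3 mm: the cube is present — its section is the full 21×19 rectangle; the r=4 sphere at (-1.5, -3.5) contributes a regular 24-gon of circumradius √(4²−3.8²) = 1.249; the sphere at (2, 8.5): section is a regular 24-gon, circumradius = √(r²−h²) = √(7.5²−7.3²) = 1.720; Subtracting the remaining from the first: starting from the 21×19 cube, the r=4 sphere at (-1.5, -3.5) misses the remaining region (no effect); the r=7.5 sphere at (2, 8.5) lies wholly inside it (removes its full 9.19 mm² and its 10.78 mm outline becomes a hole wall) — 1 connected region with 1 hole; the cone at (-1, 14.5) (r1=11→r2=10) has section circumradius 10.928 here — a regular 24-gon; Merging all regions: the regions partially overlap (shared area 115.61 mm²), so overlapping operands fuse into one piece — 1 connected region. Overall, the cross-section is a single solid region. The nearest boundary edge runs (21.00, 19.00)→(21.00, 0.00); distance from the point to it = 0.90 mm. The point is inside the cross-section, 0.90 mm from the nearest boundary — within the 1.6 mm shell band (2 × 0.8).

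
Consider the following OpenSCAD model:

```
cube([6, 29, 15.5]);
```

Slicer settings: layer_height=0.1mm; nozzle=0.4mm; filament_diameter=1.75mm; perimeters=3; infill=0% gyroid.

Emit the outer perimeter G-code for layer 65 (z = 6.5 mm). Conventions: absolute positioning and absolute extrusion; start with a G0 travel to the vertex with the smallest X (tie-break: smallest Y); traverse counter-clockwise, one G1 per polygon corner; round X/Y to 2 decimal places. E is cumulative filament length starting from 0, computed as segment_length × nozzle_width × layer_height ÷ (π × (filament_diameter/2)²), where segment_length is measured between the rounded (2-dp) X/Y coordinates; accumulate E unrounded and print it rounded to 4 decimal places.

At z = 6.5 mm: the cube (footprint 6×29) is included at this height. The outline is a single polygon with 4 vertices. Extrusion per mm of travel: 0.4 × 0.1 / (π × 0.875²) = 0.016630. Accumulating E over each segment gives final E = 1.1641.

G0 X0.00 Y0.00 Z6.50
G1 X6.00 Y0.00 E0.0998
G1 X6.00 Y29.00 E0.5821
G1 X0.00 Y29.00 E0.6818
G1 X0.00 Y0.00 E1.1641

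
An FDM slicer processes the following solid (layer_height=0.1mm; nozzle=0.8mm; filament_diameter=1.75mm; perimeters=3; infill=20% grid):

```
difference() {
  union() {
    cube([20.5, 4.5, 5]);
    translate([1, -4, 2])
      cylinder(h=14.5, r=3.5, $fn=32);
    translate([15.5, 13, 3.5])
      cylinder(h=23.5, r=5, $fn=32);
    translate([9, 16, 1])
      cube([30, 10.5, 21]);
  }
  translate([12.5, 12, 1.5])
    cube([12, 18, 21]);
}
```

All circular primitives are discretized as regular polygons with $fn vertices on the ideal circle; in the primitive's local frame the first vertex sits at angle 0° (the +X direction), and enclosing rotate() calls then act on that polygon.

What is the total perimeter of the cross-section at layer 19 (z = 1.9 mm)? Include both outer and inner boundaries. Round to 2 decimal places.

At z = 1.9 mm: the cube (footprint 20.5×4.5) is included at this height (perimeter 50.00 mm); the cylinder at (1, -4) is absent (z outside [2, 16.5]); the cylinder at (15.5, 13) is absent (z outside [3.5, 27]); the cube at (9, 16) is present — its section is the full 30×10.5 rectangle (perimeter 81.00 mm); Merging all regions: the 2 present regions are separate (no shared area or edge), so areas and boundary lengths simply add and each stays a separate island — boundary = 131.00 mm; the cube at (12.5, 12) is present — its section is the full 12×18 rectangle (perimeter 60.00 mm); After the difference (first − rest): starting from that combined region, the 12×18 cube at (12.5, 12) partially overlaps it — only the 126.00 mm² overlap (of its 216.00 mm²) is removed, clipping the outline — boundary = 128.00 mm. Overall, the cross-section has 3 separate islands. Total boundary length (outer) = 128.00 mm.

128.00 mm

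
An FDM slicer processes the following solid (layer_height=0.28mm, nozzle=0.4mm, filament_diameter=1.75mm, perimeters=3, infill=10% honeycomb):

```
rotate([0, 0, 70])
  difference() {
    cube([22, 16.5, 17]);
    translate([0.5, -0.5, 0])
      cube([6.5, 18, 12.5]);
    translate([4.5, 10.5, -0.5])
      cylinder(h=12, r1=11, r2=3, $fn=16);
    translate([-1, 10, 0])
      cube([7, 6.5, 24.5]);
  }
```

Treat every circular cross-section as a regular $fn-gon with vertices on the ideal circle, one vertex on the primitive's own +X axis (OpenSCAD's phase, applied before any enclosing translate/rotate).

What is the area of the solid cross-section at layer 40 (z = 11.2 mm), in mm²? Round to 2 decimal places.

250.77 mm²

At z = 11.2 mm: the 22×16.5 cube contributes its full rectangle (area 363.00 mm²); the 6.5×18 cube at (0.5, -0.5) contributes its full rectangle (area 117.00 mm²); the cone at (4.5, 10.5) (r1=11→r2=3) has section circumradius 3.200 here — a regular 16-gon (area = (16/2)·3.200²·sin(360°/16) = 31.35 mm²); the cube at (-1, 10) (footprint 7×6.5) is included at this height (area 45.50 mm²); Subtracting the remaining from the first: starting from the 22×16.5 cube (363.00 mm²), the 6.5×18 cube at (0.5, -0.5) partially overlaps it — only the 107.25 mm² overlap (of its 117.00 mm²) is removed, clipping the outline; the cone at (4.5, 10.5) partially overlaps it — only the 1.73 mm² overlap (of its 31.35 mm²) is removed, clipping the outline; the 7×6.5 cube at (-1, 10) partially overlaps it — only the 3.25 mm² overlap (of its 45.50 mm²) is removed, clipping the outline — area = 250.77 mm²; (whole slice rotated 70° about Z — lengths, areas and connectivity unchanged). Overall, the cross-section has 2 separate islands. Net area = 250.77 mm².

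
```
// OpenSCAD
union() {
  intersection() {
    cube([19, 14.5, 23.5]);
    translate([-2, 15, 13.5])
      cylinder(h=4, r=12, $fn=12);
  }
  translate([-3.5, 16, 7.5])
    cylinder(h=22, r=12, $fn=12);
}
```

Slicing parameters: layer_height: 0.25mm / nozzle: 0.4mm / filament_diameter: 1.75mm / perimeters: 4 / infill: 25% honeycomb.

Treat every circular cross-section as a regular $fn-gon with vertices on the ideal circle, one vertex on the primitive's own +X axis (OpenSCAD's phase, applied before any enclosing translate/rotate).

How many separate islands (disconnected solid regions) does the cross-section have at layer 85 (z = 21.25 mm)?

1

At z = 21.25 mm: the cube is present — its section is the full 19×14.5 rectangle; the cylinder at (-2, 15) does not reach this height (z outside [13.5, 17.5]); Keeping only the common overlap: at least one operand is absent at this height, so nothing remains; the r=12 cylinder at (-3.5, 16) contributes a regular 12-gon of circumradius 12; Taking the union: only the r=12 cylinder at (-3.5, 16) is present, so the union is just that shape — 1 connected region. Overall, the cross-section is a single solid region. Island count = 1.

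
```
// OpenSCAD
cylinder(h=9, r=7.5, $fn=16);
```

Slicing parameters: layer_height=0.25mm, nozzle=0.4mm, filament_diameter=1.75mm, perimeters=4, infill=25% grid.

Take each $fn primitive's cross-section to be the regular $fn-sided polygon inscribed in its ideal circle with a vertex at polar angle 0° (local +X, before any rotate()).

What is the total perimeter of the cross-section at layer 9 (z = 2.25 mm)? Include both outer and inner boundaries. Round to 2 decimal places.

46.82 mm

At z = 2.25 mm: the r=7.5 cylinder gives a regular 16-gon of circumradius 7.5 (constant along its height) (perimeter = 2·16·7.500·sin(180°/16) = 46.82 mm). Overall, the cross-section is a single solid region. Total boundary length (outer) = 46.82 mm.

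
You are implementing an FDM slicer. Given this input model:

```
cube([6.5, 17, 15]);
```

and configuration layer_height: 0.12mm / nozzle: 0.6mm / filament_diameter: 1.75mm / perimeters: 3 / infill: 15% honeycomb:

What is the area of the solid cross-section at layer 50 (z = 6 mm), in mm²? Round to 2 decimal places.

At z = 6 mm: the cube is present — its section is the full 6.5×17 rectangle (area 110.50 mm²). Overall, the cross-section is a single solid region. Net area = 110.50 mm².

110.50 mm²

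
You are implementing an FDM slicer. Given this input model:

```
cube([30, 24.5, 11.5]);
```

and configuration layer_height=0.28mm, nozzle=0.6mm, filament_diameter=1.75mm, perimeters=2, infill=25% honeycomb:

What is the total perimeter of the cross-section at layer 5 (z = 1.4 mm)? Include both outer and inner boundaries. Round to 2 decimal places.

At z = 1.4 mm: the 30×24.5 cube contributes its full rectangle (perimeter 109.00 mm). Overall, the cross-section is a single solid region. Total boundary length (outer) = 109.00 mm.

109.00 mm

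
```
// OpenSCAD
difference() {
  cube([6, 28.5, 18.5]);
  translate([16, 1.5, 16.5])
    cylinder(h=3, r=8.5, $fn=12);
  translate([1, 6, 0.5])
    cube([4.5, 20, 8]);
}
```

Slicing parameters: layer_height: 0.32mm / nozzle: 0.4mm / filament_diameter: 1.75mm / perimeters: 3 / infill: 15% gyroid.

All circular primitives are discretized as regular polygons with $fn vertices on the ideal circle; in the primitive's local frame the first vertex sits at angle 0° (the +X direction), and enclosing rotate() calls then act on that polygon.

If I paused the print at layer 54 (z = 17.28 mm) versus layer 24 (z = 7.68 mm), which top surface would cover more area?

layer 54 (z = 17.28 mm)

Layer 54 (z = 17.28): the cube (footprint 6×28.5) is included at this height (area 171.00 mm²); the cylinder at (16, 1.5): section is a regular 12-gon, circumradius r=8.5 (area = (12/2)·8.500²·sin(360°/12) = 216.75 mm²); the cube at (1, 6) is not intersected at this z (z outside [0.5, 8.5]); After the difference (first − rest): starting from the 6×28.5 cube (171.00 mm²), the r=8.5 cylinder at (16, 1.5) misses the remaining region (no effect) — area = 171.00 mm². So its area = 171.00 mm². Layer 24 (z = 7.68): the 6×28.5 cube contributes its full rectangle (area 171.00 mm²); the cylinder at (16, 1.5) is not intersected at this z (z outside [16.5, 19.5]); the 4.5×20 cube at (1, 6) contributes its full rectangle (area 90.00 mm²); Taking the first minus the rest: starting from the 6×28.5 cube (171.00 mm²), the 4.5×20 cube at (1, 6) lies wholly inside it (removes its full 90.00 mm² and its 49.00 mm outline becomes a hole wall) — area = 81.00 mm². So its area = 81.00 mm². Layer 54 is larger (171.00 vs 81.00 mm²).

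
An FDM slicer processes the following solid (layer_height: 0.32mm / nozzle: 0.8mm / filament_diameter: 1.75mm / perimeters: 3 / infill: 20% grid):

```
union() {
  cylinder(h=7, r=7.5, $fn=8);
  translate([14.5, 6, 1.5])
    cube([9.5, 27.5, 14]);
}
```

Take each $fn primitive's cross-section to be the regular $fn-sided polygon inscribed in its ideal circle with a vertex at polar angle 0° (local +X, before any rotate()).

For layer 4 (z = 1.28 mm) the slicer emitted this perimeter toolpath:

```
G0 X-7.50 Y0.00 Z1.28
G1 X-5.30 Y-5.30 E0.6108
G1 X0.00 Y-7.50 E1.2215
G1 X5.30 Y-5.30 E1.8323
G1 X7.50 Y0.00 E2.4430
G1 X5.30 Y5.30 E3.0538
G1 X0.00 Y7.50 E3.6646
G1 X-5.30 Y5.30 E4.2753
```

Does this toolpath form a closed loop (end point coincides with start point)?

no

Start point (G0): (-7.50, 0.00). End point (last G1): the path does not return to the start — open.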